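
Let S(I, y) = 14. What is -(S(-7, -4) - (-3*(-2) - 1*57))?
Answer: -65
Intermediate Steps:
-(S(-7, -4) - (-3*(-2) - 1*57)) = -(14 - (-3*(-2) - 1*57)) = -(14 - (6 - 57)) = -(14 - 1*(-51)) = -(14 + 51) = -1*65 = -65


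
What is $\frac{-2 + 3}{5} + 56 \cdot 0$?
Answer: $\frac{1}{5} \approx 0.2$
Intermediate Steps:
$\frac{-2 + 3}{5} + 56 \cdot 0 = 1 \cdot \frac{1}{5} + 0 = \frac{1}{5} + 0 = \frac{1}{5}$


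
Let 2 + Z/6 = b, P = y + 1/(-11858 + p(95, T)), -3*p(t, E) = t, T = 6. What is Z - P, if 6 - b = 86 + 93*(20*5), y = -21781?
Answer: -1230972856/35669 ≈ -34511.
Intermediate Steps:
p(t, E) = -t/3
P = -776906492/35669 (P = -21781 + 1/(-11858 - ⅓*95) = -21781 + 1/(-11858 - 95/3) = -21781 + 1/(-35669/3) = -21781 - 3/35669 = -776906492/35669 ≈ -21781.)
b = -9380 (b = 6 - (86 + 93*(20*5)) = 6 - (86 + 93*100) = 6 - (86 + 9300) = 6 - 1*9386 = 6 - 9386 = -9380)
Z = -56292 (Z = -12 + 6*(-9380) = -12 - 56280 = -56292)
Z - P = -56292 - 1*(-776906492/35669) = -56292 + 776906492/35669 = -1230972856/35669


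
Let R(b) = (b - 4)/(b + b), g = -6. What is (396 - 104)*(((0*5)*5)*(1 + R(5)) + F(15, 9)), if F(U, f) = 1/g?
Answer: -146/3 ≈ -48.667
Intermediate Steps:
F(U, f) = -⅙ (F(U, f) = 1/(-6) = -⅙)
R(b) = (-4 + b)/(2*b) (R(b) = (-4 + b)/((2*b)) = (-4 + b)*(1/(2*b)) = (-4 + b)/(2*b))
(396 - 104)*(((0*5)*5)*(1 + R(5)) + F(15, 9)) = (396 - 104)*(((0*5)*5)*(1 + (½)*(-4 + 5)/5) - ⅙) = 292*((0*5)*(1 + (½)*(⅕)*1) - ⅙) = 292*(0*(1 + ⅒) - ⅙) = 292*(0*(11/10) - ⅙) = 292*(0 - ⅙) = 292*(-⅙) = -146/3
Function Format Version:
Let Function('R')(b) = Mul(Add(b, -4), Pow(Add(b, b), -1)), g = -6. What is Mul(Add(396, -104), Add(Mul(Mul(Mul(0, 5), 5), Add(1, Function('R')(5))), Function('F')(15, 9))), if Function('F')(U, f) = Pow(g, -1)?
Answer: Rational(-146, 3) ≈ -48.667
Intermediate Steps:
Function('F')(U, f) = Rational(-1, 6) (Function('F')(U, f) = Pow(-6, -1) = Rational(-1, 6))
Function('R')(b) = Mul(Rational(1, 2), Pow(b, -1), Add(-4, b)) (Function('R')(b) = Mul(Add(-4, b), Pow(Mul(2, b), -1)) = Mul(Add(-4, b), Mul(Rational(1, 2), Pow(b, -1))) = Mul(Rational(1, 2), Pow(b, -1), Add(-4, b)))
Mul(Add(396, -104), Add(Mul(Mul(Mul(0, 5), 5), Add(1, Function('R')(5))), Function('F')(15, 9))) = Mul(Add(396, -104), Add(Mul(Mul(Mul(0, 5), 5), Add(1, Mul(Rational(1, 2), Pow(5, -1), Add(-4, 5)))), Rational(-1, 6))) = Mul(292, Add(Mul(Mul(0, 5), Add(1, Mul(Rational(1, 2), Rational(1, 5), 1))), Rational(-1, 6))) = Mul(292, Add(Mul(0, Add(1, Rational(1, 10))), Rational(-1, 6))) = Mul(292, Add(Mul(0, Rational(11, 10)), Rational(-1, 6))) = Mul(292, Add(0, Rational(-1, 6))) = Mul(292, Rational(-1, 6)) = Rational(-146, 3)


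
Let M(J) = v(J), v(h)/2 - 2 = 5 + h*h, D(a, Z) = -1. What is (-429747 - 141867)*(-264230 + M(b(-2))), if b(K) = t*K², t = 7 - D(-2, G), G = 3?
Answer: 149858899152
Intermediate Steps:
t = 8 (t = 7 - 1*(-1) = 7 + 1 = 8)
v(h) = 14 + 2*h² (v(h) = 4 + 2*(5 + h*h) = 4 + 2*(5 + h²) = 4 + (10 + 2*h²) = 14 + 2*h²)
b(K) = 8*K²
M(J) = 14 + 2*J²
(-429747 - 141867)*(-264230 + M(b(-2))) = (-429747 - 141867)*(-264230 + (14 + 2*(8*(-2)²)²)) = -571614*(-264230 + (14 + 2*(8*4)²)) = -571614*(-264230 + (14 + 2*32²)) = -571614*(-264230 + (14 + 2*1024)) = -571614*(-264230 + (14 + 2048)) = -571614*(-264230 + 2062) = -571614*(-262168) = 149858899152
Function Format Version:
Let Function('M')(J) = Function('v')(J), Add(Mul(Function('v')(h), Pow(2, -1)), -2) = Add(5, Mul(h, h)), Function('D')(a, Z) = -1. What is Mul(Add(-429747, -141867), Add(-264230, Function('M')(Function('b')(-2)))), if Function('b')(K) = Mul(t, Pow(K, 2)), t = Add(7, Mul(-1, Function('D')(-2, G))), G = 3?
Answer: 149858899152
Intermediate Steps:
t = 8 (t = Add(7, Mul(-1, -1)) = Add(7, 1) = 8)
Function('v')(h) = Add(14, Mul(2, Pow(h, 2))) (Function('v')(h) = Add(4, Mul(2, Add(5, Mul(h, h)))) = Add(4, Mul(2, Add(5, Pow(h, 2)))) = Add(4, Add(10, Mul(2, Pow(h, 2)))) = Add(14, Mul(2, Pow(h, 2))))
Function('b')(K) = Mul(8, Pow(K, 2))
Function('M')(J) = Add(14, Mul(2, Pow(J, 2)))
Mul(Add(-429747, -141867), Add(-264230, Function('M')(Function('b')(-2)))) = Mul(Add(-429747, -141867), Add(-264230, Add(14, Mul(2, Pow(Mul(8, Pow(-2, 2)), 2))))) = Mul(-571614, Add(-264230, Add(14, Mul(2, Pow(Mul(8, 4), 2))))) = Mul(-571614, Add(-264230, Add(14, Mul(2, Pow(32, 2))))) = Mul(-571614, Add(-264230, Add(14, Mul(2, 1024)))) = Mul(-571614, Add(-264230, Add(14, 2048))) = Mul(-571614, Add(-264230, 2062)) = Mul(-571614, -262168) = 149858899152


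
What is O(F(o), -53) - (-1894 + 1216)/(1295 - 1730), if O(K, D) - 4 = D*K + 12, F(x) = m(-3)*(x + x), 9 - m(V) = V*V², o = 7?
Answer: -3871146/145 ≈ -26698.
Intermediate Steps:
m(V) = 9 - V³ (m(V) = 9 - V*V² = 9 - V³)
F(x) = 72*x (F(x) = (9 - 1*(-3)³)*(x + x) = (9 - 1*(-27))*(2*x) = (9 + 27)*(2*x) = 36*(2*x) = 72*x)
O(K, D) = 16 + D*K (O(K, D) = 4 + (D*K + 12) = 4 + (12 + D*K) = 16 + D*K)
O(F(o), -53) - (-1894 + 1216)/(1295 - 1730) = (16 - 3816*7) - (-1894 + 1216)/(1295 - 1730) = (16 - 53*504) - (-678)/(-435) = (16 - 26712) - (-678)*(-1)/435 = -26696 - 1*226/145 = -26696 - 226/145 = -3871146/145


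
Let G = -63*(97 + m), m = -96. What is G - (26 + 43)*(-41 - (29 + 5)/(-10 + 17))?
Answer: 21708/7 ≈ 3101.1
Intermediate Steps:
G = -63 (G = -63*(97 - 96) = -63*1 = -63)
G - (26 + 43)*(-41 - (29 + 5)/(-10 + 17)) = -63 - (26 + 43)*(-41 - (29 + 5)/(-10 + 17)) = -63 - 69*(-41 - 34/7) = -63 - 69*(-321)/7 = -63 - 1*(-22149/7) = -63 + 22149/7 = 21708/7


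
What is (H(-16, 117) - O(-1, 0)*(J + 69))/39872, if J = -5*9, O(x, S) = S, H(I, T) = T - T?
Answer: 0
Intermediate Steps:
H(I, T) = 0
J = -45
(H(-16, 117) - O(-1, 0)*(J + 69))/39872 = (0 - 0*(-45 + 69))/39872 = (0 - 0*24)*(1/39872) = (0 - 1*0)*(1/39872) = (0 + 0)*(1/39872) = 0*(1/39872) = 0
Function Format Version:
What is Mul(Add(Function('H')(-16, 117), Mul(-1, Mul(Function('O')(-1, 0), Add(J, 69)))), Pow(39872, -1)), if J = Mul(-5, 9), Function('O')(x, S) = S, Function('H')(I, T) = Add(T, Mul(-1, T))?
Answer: 0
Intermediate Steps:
Function('H')(I, T) = 0
J = -45
Mul(Add(Function('H')(-16, 117), Mul(-1, Mul(Function('O')(-1, 0), Add(J, 69)))), Pow(39872, -1)) = Mul(Add(0, Mul(-1, Mul(0, Add(-45, 69)))), Pow(39872, -1)) = Mul(Add(0, Mul(-1, Mul(0, 24))), Rational(1, 39872)) = Mul(Add(0, Mul(-1, 0)), Rational(1, 39872)) = Mul(Add(0, 0), Rational(1, 39872)) = Mul(0, Rational(1, 39872)) = 0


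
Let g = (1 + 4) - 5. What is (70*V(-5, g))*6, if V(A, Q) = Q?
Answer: 0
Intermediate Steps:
g = 0 (g = 5 - 5 = 0)
(70*V(-5, g))*6 = (70*0)*6 = 0*6 = 0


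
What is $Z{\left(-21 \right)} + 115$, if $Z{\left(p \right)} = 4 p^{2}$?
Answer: $1879$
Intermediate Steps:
$Z{\left(-21 \right)} + 115 = 4 \left(-21\right)^{2} + 115 = 4 \cdot 441 + 115 = 1764 + 115 = 1879$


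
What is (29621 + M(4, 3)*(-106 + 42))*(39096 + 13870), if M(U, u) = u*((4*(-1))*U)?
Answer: 1731617438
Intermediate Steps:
M(U, u) = -4*U*u (M(U, u) = u*(-4*U) = -4*U*u)
(29621 + M(4, 3)*(-106 + 42))*(39096 + 13870) = (29621 + (-4*4*3)*(-106 + 42))*(39096 + 13870) = (29621 - 48*(-64))*52966 = (29621 + 3072)*52966 = 32693*52966 = 1731617438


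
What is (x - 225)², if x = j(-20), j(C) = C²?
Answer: 30625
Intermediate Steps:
x = 400 (x = (-20)² = 400)
(x - 225)² = (400 - 225)² = 175² = 30625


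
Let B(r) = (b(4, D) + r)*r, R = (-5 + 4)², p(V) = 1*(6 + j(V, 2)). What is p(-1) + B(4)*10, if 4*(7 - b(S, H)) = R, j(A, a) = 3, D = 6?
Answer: 439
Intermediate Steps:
p(V) = 9 (p(V) = 1*(6 + 3) = 1*9 = 9)
R = 1 (R = (-1)² = 1)
b(S, H) = 27/4 (b(S, H) = 7 - ¼*1 = 7 - ¼ = 27/4)
B(r) = r*(27/4 + r) (B(r) = (27/4 + r)*r = r*(27/4 + r))
p(-1) + B(4)*10 = 9 + ((¼)*4*(27 + 4*4))*10 = 9 + ((¼)*4*(27 + 16))*10 = 9 + ((¼)*4*43)*10 = 9 + 43*10 = 9 + 430 = 439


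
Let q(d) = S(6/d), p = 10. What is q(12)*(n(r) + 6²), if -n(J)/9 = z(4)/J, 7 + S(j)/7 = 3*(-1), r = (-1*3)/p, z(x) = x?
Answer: -10920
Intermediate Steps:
r = -3/10 (r = -1*3/10 = -3*⅒ = -3/10 ≈ -0.30000)
S(j) = -70 (S(j) = -49 + 7*(3*(-1)) = -49 + 7*(-3) = -49 - 21 = -70)
q(d) = -70
n(J) = -36/J
q(12)*(n(r) + 6²) = -70*(-36/(-3/10) + 6²) = -70*(-36*(-10/3) + 36) = -70*(120 + 36) = -70*156 = -10920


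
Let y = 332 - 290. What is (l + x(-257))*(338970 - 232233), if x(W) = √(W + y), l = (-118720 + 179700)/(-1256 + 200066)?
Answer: 4616186/141 + 106737*I*√215 ≈ 32739.0 + 1.5651e+6*I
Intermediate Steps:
y = 42
l = 6098/19881 (l = 60980/198810 = 60980*(1/198810) = 6098/19881 ≈ 0.30673)
x(W) = √(42 + W) (x(W) = √(W + 42) = √(42 + W))
(l + x(-257))*(338970 - 232233) = (6098/19881 + √(42 - 257))*(338970 - 232233) = (6098/19881 + √(-215))*106737 = (6098/19881 + I*√215)*106737 = 4616186/141 + 106737*I*√215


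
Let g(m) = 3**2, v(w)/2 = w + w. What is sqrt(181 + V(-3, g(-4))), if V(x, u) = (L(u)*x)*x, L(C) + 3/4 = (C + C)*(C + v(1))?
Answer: sqrt(9121)/2 ≈ 47.752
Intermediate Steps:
v(w) = 4*w (v(w) = 2*(w + w) = 2*(2*w) = 4*w)
L(C) = -3/4 + 2*C*(4 + C) (L(C) = -3/4 + (C + C)*(C + 4*1) = -3/4 + (2*C)*(C + 4) = -3/4 + (2*C)*(4 + C) = -3/4 + 2*C*(4 + C))
g(m) = 9
V(x, u) = x**2*(-3/4 + 2*u**2 + 8*u) (V(x, u) = ((-3/4 + 2*u**2 + 8*u)*x)*x = (x*(-3/4 + 2*u**2 + 8*u))*x = x**2*(-3/4 + 2*u**2 + 8*u))
sqrt(181 + V(-3, g(-4))) = sqrt(181 + (1/4)*(-3)**2*(-3 + 8*9**2 + 32*9)) = sqrt(181 + (1/4)*9*(-3 + 8*81 + 288)) = sqrt(181 + (1/4)*9*(-3 + 648 + 288)) = sqrt(181 + (1/4)*9*933) = sqrt(181 + 8397/4) = sqrt(9121/4) = sqrt(9121)/2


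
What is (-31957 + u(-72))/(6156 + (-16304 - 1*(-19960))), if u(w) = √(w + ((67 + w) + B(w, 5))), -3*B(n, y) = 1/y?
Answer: -31957/9812 + 17*I*√15/73590 ≈ -3.2569 + 0.0008947*I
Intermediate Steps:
B(n, y) = -1/(3*y)
u(w) = √(1004/15 + 2*w) (u(w) = √(w + ((67 + w) - ⅓/5)) = √(w + ((67 + w) - ⅓*⅕)) = √(w + ((67 + w) - 1/15)) = √(w + (1004/15 + w)) = √(1004/15 + 2*w))
(-31957 + u(-72))/(6156 + (-16304 - 1*(-19960))) = (-31957 + √(15060 + 450*(-72))/15)/(6156 + (-16304 - 1*(-19960))) = (-31957 + √(15060 - 32400)/15)/(6156 + (-16304 + 19960)) = (-31957 + √(-17340)/15)/(6156 + 3656) = (-31957 + (34*I*√15)/15)/9812 = (-31957 + 34*I*√15/15)*(1/9812) = -31957/9812 + 17*I*√15/73590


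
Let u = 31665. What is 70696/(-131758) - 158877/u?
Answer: -3861984101/695352845 ≈ -5.5540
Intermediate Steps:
70696/(-131758) - 158877/u = 70696/(-131758) - 158877/31665 = 70696*(-1/131758) - 158877*1/31665 = -35348/65879 - 52959/10555 = -3861984101/695352845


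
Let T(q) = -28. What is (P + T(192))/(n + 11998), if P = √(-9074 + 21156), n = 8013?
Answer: -28/20011 + √12082/20011 ≈ 0.0040937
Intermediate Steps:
P = √12082 ≈ 109.92
(P + T(192))/(n + 11998) = (√12082 - 28)/(8013 + 11998) = (-28 + √12082)/20011 = (-28 + √12082)*(1/20011) = -28/20011 + √12082/20011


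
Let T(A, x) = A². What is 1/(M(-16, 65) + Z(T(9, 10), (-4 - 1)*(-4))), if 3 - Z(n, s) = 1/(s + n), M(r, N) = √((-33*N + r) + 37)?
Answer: 15251/10879064 - 30603*I*√59/10879064 ≈ 0.0014019 - 0.021607*I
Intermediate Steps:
M(r, N) = √(37 + r - 33*N) (M(r, N) = √((r - 33*N) + 37) = √(37 + r - 33*N))
Z(n, s) = 3 - 1/(n + s) (Z(n, s) = 3 - 1/(s + n) = 3 - 1/(n + s))
1/(M(-16, 65) + Z(T(9, 10), (-4 - 1)*(-4))) = 1/(√(37 - 16 - 33*65) + (-1 + 3*9² + 3*((-4 - 1)*(-4)))/(9² + (-4 - 1)*(-4))) = 1/(√(37 - 16 - 2145) + (-1 + 3*81 + 3*(-5*(-4)))/(81 - 5*(-4))) = 1/(√(-2124) + (-1 + 243 + 3*20)/(81 + 20)) = 1/(6*I*√59 + (-1 + 243 + 60)/101) = 1/(6*I*√59 + (1/101)*302) = 1/(6*I*√59 + 302/101) = 1/(302/101 + 6*I*√59)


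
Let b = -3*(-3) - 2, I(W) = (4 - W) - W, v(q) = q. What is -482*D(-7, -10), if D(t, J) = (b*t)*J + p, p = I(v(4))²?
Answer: -243892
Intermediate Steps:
I(W) = 4 - 2*W
b = 7 (b = 9 - 2 = 7)
p = 16 (p = (4 - 2*4)² = (4 - 8)² = (-4)² = 16)
D(t, J) = 16 + 7*J*t (D(t, J) = (7*t)*J + 16 = 7*J*t + 16 = 16 + 7*J*t)
-482*D(-7, -10) = -482*(16 + 7*(-10)*(-7)) = -482*(16 + 490) = -482*506 = -243892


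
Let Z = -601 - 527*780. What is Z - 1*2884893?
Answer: -3296554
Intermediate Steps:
Z = -411661 (Z = -601 - 411060 = -411661)
Z - 1*2884893 = -411661 - 1*2884893 = -411661 - 2884893 = -3296554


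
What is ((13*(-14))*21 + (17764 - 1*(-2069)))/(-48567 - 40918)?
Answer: -16011/89485 ≈ -0.17892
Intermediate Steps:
((13*(-14))*21 + (17764 - 1*(-2069)))/(-48567 - 40918) = (-182*21 + (17764 + 2069))/(-89485) = (-3822 + 19833)*(-1/89485) = 16011*(-1/89485) = -16011/89485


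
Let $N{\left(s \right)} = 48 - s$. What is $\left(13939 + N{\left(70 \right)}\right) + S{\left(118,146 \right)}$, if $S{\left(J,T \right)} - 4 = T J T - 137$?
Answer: $2529072$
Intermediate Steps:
$S{\left(J,T \right)} = -133 + J T^{2}$ ($S{\left(J,T \right)} = 4 + \left(T J T - 137\right) = 4 + \left(J T T - 137\right) = 4 + \left(J T^{2} - 137\right) = 4 + \left(-137 + J T^{2}\right) = -133 + J T^{2}$)
$\left(13939 + N{\left(70 \right)}\right) + S{\left(118,146 \right)} = \left(13939 + \left(48 - 70\right)\right) - \left(133 - 118 \cdot 146^{2}\right) = \left(13939 + \left(48 - 70\right)\right) + \left(-133 + 118 \cdot 21316\right) = \left(13939 - 22\right) + \left(-133 + 2515288\right) = 13917 + 2515155 = 2529072$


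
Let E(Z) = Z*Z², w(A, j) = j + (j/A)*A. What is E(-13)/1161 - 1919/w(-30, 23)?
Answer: -2329021/53406 ≈ -43.610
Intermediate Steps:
w(A, j) = 2*j (w(A, j) = j + j = 2*j)
E(Z) = Z³
E(-13)/1161 - 1919/w(-30, 23) = (-13)³/1161 - 1919/(2*23) = -2197*1/1161 - 1919/46 = -2197/1161 - 1919*1/46 = -2197/1161 - 1919/46 = -2329021/53406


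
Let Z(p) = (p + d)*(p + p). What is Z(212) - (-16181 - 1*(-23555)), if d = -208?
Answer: -5678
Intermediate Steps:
Z(p) = 2*p*(-208 + p) (Z(p) = (p - 208)*(p + p) = (-208 + p)*(2*p) = 2*p*(-208 + p))
Z(212) - (-16181 - 1*(-23555)) = 2*212*(-208 + 212) - (-16181 - 1*(-23555)) = 2*212*4 - (-16181 + 23555) = 1696 - 1*7374 = 1696 - 7374 = -5678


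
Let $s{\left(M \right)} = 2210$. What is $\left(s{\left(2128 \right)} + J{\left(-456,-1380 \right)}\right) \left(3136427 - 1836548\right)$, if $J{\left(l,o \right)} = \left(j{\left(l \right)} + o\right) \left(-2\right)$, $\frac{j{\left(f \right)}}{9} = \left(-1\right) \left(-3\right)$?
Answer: $6390205164$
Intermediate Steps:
$j{\left(f \right)} = 27$ ($j{\left(f \right)} = 9 \left(\left(-1\right) \left(-3\right)\right) = 9 \cdot 3 = 27$)
$J{\left(l,o \right)} = -54 - 2 o$ ($J{\left(l,o \right)} = \left(27 + o\right) \left(-2\right) = -54 - 2 o$)
$\left(s{\left(2128 \right)} + J{\left(-456,-1380 \right)}\right) \left(3136427 - 1836548\right) = \left(2210 - -2706\right) \left(3136427 - 1836548\right) = \left(2210 + \left(-54 + 2760\right)\right) 1299879 = \left(2210 + 2706\right) 1299879 = 4916 \cdot 1299879 = 6390205164$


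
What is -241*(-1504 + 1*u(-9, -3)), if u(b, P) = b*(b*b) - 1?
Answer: 538394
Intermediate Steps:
u(b, P) = -1 + b³ (u(b, P) = b*b² - 1 = b³ - 1 = -1 + b³)
-241*(-1504 + 1*u(-9, -3)) = -241*(-1504 + 1*(-1 + (-9)³)) = -241*(-1504 + 1*(-1 - 729)) = -241*(-1504 + 1*(-730)) = -241*(-1504 - 730) = -241*(-2234) = 538394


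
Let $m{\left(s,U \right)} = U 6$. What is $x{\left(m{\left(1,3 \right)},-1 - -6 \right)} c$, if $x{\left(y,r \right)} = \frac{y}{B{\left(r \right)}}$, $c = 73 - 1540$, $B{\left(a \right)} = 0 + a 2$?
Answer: $- \frac{13203}{5} \approx -2640.6$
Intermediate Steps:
$m{\left(s,U \right)} = 6 U$
$B{\left(a \right)} = 2 a$ ($B{\left(a \right)} = 0 + 2 a = 2 a$)
$c = -1467$ ($c = 73 - 1540 = -1467$)
$x{\left(y,r \right)} = \frac{y}{2 r}$
$x{\left(m{\left(1,3 \right)},-1 - -6 \right)} c = \frac{6 \cdot 3}{2 \left(-1 - -6\right)} \left(-1467\right) = \frac{1}{2} \cdot 18 \frac{1}{-1 + 6} \left(-1467\right) = \frac{1}{2} \cdot 18 \cdot \frac{1}{5} \left(-1467\right) = \frac{9}{5} \left(-1467\right) = - \frac{13203}{5}$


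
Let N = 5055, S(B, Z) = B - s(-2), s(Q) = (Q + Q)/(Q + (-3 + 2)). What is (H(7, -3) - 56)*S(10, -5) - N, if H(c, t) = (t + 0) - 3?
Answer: -16777/3 ≈ -5592.3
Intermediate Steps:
H(c, t) = -3 + t (H(c, t) = t - 3 = -3 + t)
s(Q) = 2*Q/(-1 + Q) (s(Q) = (2*Q)/(Q - 1) = (2*Q)/(-1 + Q) = 2*Q/(-1 + Q))
S(B, Z) = -4/3 + B (S(B, Z) = B - 2*(-2)/(-1 - 2) = B - 2*(-2)/(-3) = B - 2*(-2)*(-1)/3 = B - 1*4/3 = B - 4/3 = -4/3 + B)
(H(7, -3) - 56)*S(10, -5) - N = ((-3 - 3) - 56)*(-4/3 + 10) - 1*5055 = (-6 - 56)*(26/3) - 5055 = -62*26/3 - 5055 = -1612/3 - 5055 = -16777/3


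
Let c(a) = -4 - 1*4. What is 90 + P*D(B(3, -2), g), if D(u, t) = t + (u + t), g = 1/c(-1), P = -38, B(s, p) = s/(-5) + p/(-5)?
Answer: 1071/10 ≈ 107.10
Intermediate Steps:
B(s, p) = -p/5 - s/5 (B(s, p) = s*(-⅕) + p*(-⅕) = -s/5 - p/5 = -p/5 - s/5)
c(a) = -8 (c(a) = -4 - 4 = -8)
g = -⅛ (g = 1/(-8) = -⅛ ≈ -0.12500)
D(u, t) = u + 2*t (D(u, t) = t + (t + u) = u + 2*t)
90 + P*D(B(3, -2), g) = 90 - 38*((-⅕*(-2) - ⅕*3) + 2*(-⅛)) = 90 - 38*((⅖ - ⅗) - ¼) = 90 - 38*(-⅕ - ¼) = 90 - 38*(-9/20) = 90 + 171/10 = 1071/10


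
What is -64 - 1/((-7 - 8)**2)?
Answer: -14401/225 ≈ -64.004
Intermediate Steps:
-64 - 1/((-7 - 8)**2) = -64 - 1/((-15)**2) = -64 - 1/225 = -14401/225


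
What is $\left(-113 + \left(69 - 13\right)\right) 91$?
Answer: $-5187$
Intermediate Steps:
$\left(-113 + \left(69 - 13\right)\right) 91 = \left(-113 + 56\right) 91 = \left(-57\right) 91 = -5187$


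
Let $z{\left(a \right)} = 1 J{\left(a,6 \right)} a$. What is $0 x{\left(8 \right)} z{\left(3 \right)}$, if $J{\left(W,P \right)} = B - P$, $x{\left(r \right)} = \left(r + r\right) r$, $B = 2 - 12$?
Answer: $0$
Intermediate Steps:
$B = -10$ ($B = 2 - 12 = -10$)
$x{\left(r \right)} = 2 r^{2}$ ($x{\left(r \right)} = 2 r r = 2 r^{2}$)
$J{\left(W,P \right)} = -10 - P$
$z{\left(a \right)} = - 16 a$ ($z{\left(a \right)} = 1 \left(-10 - 6\right) a = 1 \left(-16\right) a = - 16 a$)
$0 x{\left(8 \right)} z{\left(3 \right)} = 0 \cdot 2 \cdot 8^{2} \left(\left(-16\right) 3\right) = 0 \cdot 2 \cdot 64 \left(-48\right) = 0 \cdot 128 \left(-48\right) = 0 \left(-48\right) = 0$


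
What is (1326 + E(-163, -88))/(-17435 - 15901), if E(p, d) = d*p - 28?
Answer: -869/1852 ≈ -0.46922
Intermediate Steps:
E(p, d) = -28 + d*p
(1326 + E(-163, -88))/(-17435 - 15901) = (1326 + (-28 - 88*(-163)))/(-17435 - 15901) = (1326 + (-28 + 14344))/(-33336) = (1326 + 14316)*(-1/33336) = 15642*(-1/33336) = -869/1852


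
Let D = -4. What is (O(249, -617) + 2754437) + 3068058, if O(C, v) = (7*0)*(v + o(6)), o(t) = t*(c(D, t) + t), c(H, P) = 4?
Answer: 5822495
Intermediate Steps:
o(t) = t*(4 + t)
O(C, v) = 0 (O(C, v) = (7*0)*(v + 6*(4 + 6)) = 0*(v + 6*10) = 0*(v + 60) = 0*(60 + v) = 0)
(O(249, -617) + 2754437) + 3068058 = (0 + 2754437) + 3068058 = 2754437 + 3068058 = 5822495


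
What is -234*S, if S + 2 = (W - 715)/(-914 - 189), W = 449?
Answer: 453960/1103 ≈ 411.57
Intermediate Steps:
S = -1940/1103 (S = -2 + (449 - 715)/(-914 - 189) = -2 - 266/(-1103) = -2 - 266*(-1/1103) = -2 + 266/1103 = -1940/1103 ≈ -1.7588)
-234*S = -234*(-1940/1103) = 453960/1103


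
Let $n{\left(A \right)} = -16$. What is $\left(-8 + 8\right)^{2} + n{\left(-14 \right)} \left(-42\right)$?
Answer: $672$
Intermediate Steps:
$\left(-8 + 8\right)^{2} + n{\left(-14 \right)} \left(-42\right) = \left(-8 + 8\right)^{2} - -672 = 0^{2} + 672 = 0 + 672 = 672$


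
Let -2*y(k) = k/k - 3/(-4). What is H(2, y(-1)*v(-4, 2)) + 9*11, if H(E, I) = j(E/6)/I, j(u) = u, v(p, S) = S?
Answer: 2075/21 ≈ 98.810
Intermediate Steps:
y(k) = -7/8 (y(k) = -(k/k - 3/(-4))/2 = -(1 - 3*(-¼))/2 = -(1 + ¾)/2 = -½*7/4 = -7/8)
H(E, I) = E/(6*I) (H(E, I) = (E/6)/I = E/(6*I))
H(2, y(-1)*v(-4, 2)) + 9*11 = (⅙)*2/(-7/8*2) + 9*11 = (⅙)*2/(-7/4) + 99 = (⅙)*2*(-4/7) + 99 = -4/21 + 99 = 2075/21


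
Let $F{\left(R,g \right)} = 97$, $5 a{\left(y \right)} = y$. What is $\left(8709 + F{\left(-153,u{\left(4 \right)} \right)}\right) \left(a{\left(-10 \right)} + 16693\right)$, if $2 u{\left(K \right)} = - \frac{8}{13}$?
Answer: $146980946$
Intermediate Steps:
$u{\left(K \right)} = - \frac{4}{13}$ ($u{\left(K \right)} = \frac{\left(-8\right) \frac{1}{13}}{2} = \frac{1}{2} \left(- \frac{8}{13}\right) = - \frac{4}{13}$)
$a{\left(y \right)} = \frac{y}{5}$
$\left(8709 + F{\left(-153,u{\left(4 \right)} \right)}\right) \left(a{\left(-10 \right)} + 16693\right) = \left(8709 + 97\right) \left(\frac{1}{5} \left(-10\right) + 16693\right) = 8806 \left(-2 + 16693\right) = 8806 \cdot 16691 = 146980946$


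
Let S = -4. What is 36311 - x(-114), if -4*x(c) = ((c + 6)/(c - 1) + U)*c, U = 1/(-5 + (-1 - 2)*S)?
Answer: 58411063/1610 ≈ 36280.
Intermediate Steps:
U = ⅐ (U = 1/(-5 + (-1 - 2)*(-4)) = 1/(-5 - 3*(-4)) = 1/(-5 + 12) = 1/7 = ⅐ ≈ 0.14286)
x(c) = -c*(⅐ + (6 + c)/(-1 + c))/4 (x(c) = -((c + 6)/(c - 1) + ⅐)*c/4 = -((6 + c)/(-1 + c) + ⅐)*c/4 = -(⅐ + (6 + c)/(-1 + c))*c/4 = -c*(⅐ + (6 + c)/(-1 + c))/4)
36311 - x(-114) = 36311 - (-1)*(-114)*(41 + 8*(-114))/(-28 + 28*(-114)) = 36311 - (-1)*(-114)*(41 - 912)/(-28 - 3192) = 36311 - (-1)*(-114)*(-871)/(-3220) = 36311 - (-1)*(-114)*(-1)*(-871)/3220 = 36311 - 1*49647/1610 = 36311 - 49647/1610 = 58411063/1610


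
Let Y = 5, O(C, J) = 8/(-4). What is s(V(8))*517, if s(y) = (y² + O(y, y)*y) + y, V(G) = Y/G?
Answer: -7755/64 ≈ -121.17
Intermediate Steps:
O(C, J) = -2 (O(C, J) = 8*(-¼) = -2)
V(G) = 5/G
s(y) = y² - y (s(y) = (y² - 2*y) + y = y² - y)
s(V(8))*517 = ((5/8)*(-1 + 5/8))*517 = ((5*(⅛))*(-1 + 5*(⅛)))*517 = (5*(-1 + 5/8)/8)*517 = ((5/8)*(-3/8))*517 = -15/64*517 = -7755/64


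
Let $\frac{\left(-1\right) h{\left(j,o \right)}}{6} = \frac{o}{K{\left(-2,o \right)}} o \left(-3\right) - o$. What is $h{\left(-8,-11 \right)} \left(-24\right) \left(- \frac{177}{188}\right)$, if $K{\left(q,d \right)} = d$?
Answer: $- \frac{280368}{47} \approx -5965.3$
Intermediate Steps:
$h{\left(j,o \right)} = 24 o$ ($h{\left(j,o \right)} = - 6 \left(\frac{o}{o} o \left(-3\right) - o\right) = - 6 \left(1 o \left(-3\right) - o\right) = - 6 \left(o \left(-3\right) - o\right) = - 6 \left(- 3 o - o\right) = - 6 \left(- 4 o\right) = 24 o$)
$h{\left(-8,-11 \right)} \left(-24\right) \left(- \frac{177}{188}\right) = 24 \left(-11\right) \left(-24\right) \left(- \frac{177}{188}\right) = \left(-264\right) \left(-24\right) \left(\left(-177\right) \frac{1}{188}\right) = 6336 \left(- \frac{177}{188}\right) = - \frac{280368}{47}$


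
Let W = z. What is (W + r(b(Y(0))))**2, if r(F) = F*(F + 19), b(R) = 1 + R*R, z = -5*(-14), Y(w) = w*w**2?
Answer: 8100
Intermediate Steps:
Y(w) = w**3
z = 70
b(R) = 1 + R**2
r(F) = F*(19 + F)
W = 70
(W + r(b(Y(0))))**2 = (70 + (1 + (0**3)**2)*(19 + (1 + (0**3)**2)))**2 = (70 + (1 + 0**2)*(19 + (1 + 0**2)))**2 = (70 + (1 + 0)*(19 + (1 + 0)))**2 = (70 + 1*(19 + 1))**2 = (70 + 1*20)**2 = (70 + 20)**2 = 90**2 = 8100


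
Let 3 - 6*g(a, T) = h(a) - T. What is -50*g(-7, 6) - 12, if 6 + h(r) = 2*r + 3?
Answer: -686/3 ≈ -228.67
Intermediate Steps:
h(r) = -3 + 2*r (h(r) = -6 + (2*r + 3) = -6 + (3 + 2*r) = -3 + 2*r)
g(a, T) = 1 - a/3 + T/6 (g(a, T) = 1/2 - ((-3 + 2*a) - T)/6 = 1/2 - (-3 - T + 2*a)/6 = 1/2 + (1/2 - a/3 + T/6) = 1 - a/3 + T/6)
-50*g(-7, 6) - 12 = -50*(1 - 1/3*(-7) + (1/6)*6) - 12 = -50*(1 + 7/3 + 1) - 12 = -50*13/3 - 12 = -650/3 - 12 = -686/3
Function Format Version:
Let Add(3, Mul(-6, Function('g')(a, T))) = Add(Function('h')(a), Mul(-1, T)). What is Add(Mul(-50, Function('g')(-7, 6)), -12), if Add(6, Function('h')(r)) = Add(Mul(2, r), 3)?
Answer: Rational(-686, 3) ≈ -228.67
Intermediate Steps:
Function('h')(r) = Add(-3, Mul(2, r)) (Function('h')(r) = Add(-6, Add(Mul(2, r), 3)) = Add(-6, Add(3, Mul(2, r))) = Add(-3, Mul(2, r)))
Function('g')(a, T) = Add(1, Mul(Rational(-1, 3), a), Mul(Rational(1, 6), T)) (Function('g')(a, T) = Add(Rational(1, 2), Mul(Rational(-1, 6), Add(Add(-3, Mul(2, a)), Mul(-1, T)))) = Add(Rational(1, 2), Mul(Rational(-1, 6), Add(-3, Mul(-1, T), Mul(2, a)))) = Add(Rational(1, 2), Add(Rational(1, 2), Mul(Rational(-1, 3), a), Mul(Rational(1, 6), T))) = Add(1, Mul(Rational(-1, 3), a), Mul(Rational(1, 6), T)))
Add(Mul(-50, Function('g')(-7, 6)), -12) = Add(Mul(-50, Add(1, Mul(Rational(-1, 3), -7), Mul(Rational(1, 6), 6))), -12) = Add(Mul(-50, Add(1, Rational(7, 3), 1)), -12) = Add(Mul(-50, Rational(13, 3)), -12) = Add(Rational(-650, 3), -12) = Rational(-686, 3)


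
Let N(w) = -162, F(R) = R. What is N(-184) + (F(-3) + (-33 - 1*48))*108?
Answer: -9234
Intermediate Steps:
N(-184) + (F(-3) + (-33 - 1*48))*108 = -162 + (-3 + (-33 - 1*48))*108 = -162 + (-3 + (-33 - 48))*108 = -162 + (-3 - 81)*108 = -162 - 84*108 = -162 - 9072 = -9234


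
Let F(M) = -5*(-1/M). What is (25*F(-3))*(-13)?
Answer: 1625/3 ≈ 541.67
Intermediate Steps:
F(M) = 5/M (F(M) = -(-5)/M = 5/M)
(25*F(-3))*(-13) = (25*(5/(-3)))*(-13) = (25*(5*(-⅓)))*(-13) = (25*(-5/3))*(-13) = -125/3*(-13) = 1625/3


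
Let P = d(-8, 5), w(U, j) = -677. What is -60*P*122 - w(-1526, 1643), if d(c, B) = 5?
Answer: -35923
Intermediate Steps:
P = 5
-60*P*122 - w(-1526, 1643) = -60*5*122 - 1*(-677) = -300*122 + 677 = -36600 + 677 = -35923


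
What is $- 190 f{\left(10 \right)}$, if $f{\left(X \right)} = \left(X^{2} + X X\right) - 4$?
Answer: $-37240$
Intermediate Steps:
$f{\left(X \right)} = -4 + 2 X^{2}$ ($f{\left(X \right)} = \left(X^{2} + X^{2}\right) - 4 = 2 X^{2} - 4 = -4 + 2 X^{2}$)
$- 190 f{\left(10 \right)} = - 190 \left(-4 + 2 \cdot 10^{2}\right) = - 190 \left(-4 + 2 \cdot 100\right) = - 190 \left(-4 + 200\right) = \left(-190\right) 196 = -37240$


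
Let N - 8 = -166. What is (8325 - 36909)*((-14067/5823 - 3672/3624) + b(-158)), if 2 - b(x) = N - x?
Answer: 3990612240/97697 ≈ 40847.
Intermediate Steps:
N = -158 (N = 8 - 166 = -158)
b(x) = 160 + x (b(x) = 2 - (-158 - x) = 2 + (158 + x) = 160 + x)
(8325 - 36909)*((-14067/5823 - 3672/3624) + b(-158)) = (8325 - 36909)*((-14067/5823 - 3672/3624) + (160 - 158)) = -28584*((-14067*1/5823 - 3672*1/3624) + 2) = -28584*((-1563/647 - 153/151) + 2) = -28584*(-335004/97697 + 2) = -28584*(-139610/97697) = 3990612240/97697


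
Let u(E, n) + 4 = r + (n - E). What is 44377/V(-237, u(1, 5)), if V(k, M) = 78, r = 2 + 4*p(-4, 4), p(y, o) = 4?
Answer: 44377/78 ≈ 568.94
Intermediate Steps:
r = 18 (r = 2 + 4*4 = 2 + 16 = 18)
u(E, n) = 14 + n - E (u(E, n) = -4 + (18 + (n - E)) = -4 + (18 + n - E) = 14 + n - E)
44377/V(-237, u(1, 5)) = 44377/78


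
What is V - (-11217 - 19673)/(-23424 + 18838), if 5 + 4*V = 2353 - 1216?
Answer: 633474/2293 ≈ 276.26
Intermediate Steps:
V = 283 (V = -5/4 + (2353 - 1216)/4 = -5/4 + (1/4)*1137 = -5/4 + 1137/4 = 283)
V - (-11217 - 19673)/(-23424 + 18838) = 283 - (-11217 - 19673)/(-23424 + 18838) = 283 - (-30890)/(-4586) = 283 - (-30890)*(-1)/4586 = 283 - 1*15445/2293 = 283 - 15445/2293 = 633474/2293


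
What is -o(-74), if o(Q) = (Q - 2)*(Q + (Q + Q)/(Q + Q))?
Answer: -5548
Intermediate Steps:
o(Q) = (1 + Q)*(-2 + Q) (o(Q) = (-2 + Q)*(Q + (2*Q)/((2*Q))) = (-2 + Q)*(Q + (2*Q)*(1/(2*Q))) = (-2 + Q)*(Q + 1) = (-2 + Q)*(1 + Q) = (1 + Q)*(-2 + Q))
-o(-74) = -(-2 + (-74)² - 1*(-74)) = -(-2 + 5476 + 74) = -1*5548 = -5548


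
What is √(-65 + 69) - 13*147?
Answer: -1909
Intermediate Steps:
√(-65 + 69) - 13*147 = √4 - 1911 = 2 - 1911 = -1909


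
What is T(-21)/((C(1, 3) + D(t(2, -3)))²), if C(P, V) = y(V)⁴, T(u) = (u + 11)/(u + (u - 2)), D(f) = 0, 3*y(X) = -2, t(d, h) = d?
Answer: 32805/5632 ≈ 5.8248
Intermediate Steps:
y(X) = -⅔ (y(X) = (⅓)*(-2) = -⅔)
T(u) = (11 + u)/(-2 + 2*u) (T(u) = (11 + u)/(u + (-2 + u)) = (11 + u)/(-2 + 2*u))
C(P, V) = 16/81 (C(P, V) = (-⅔)⁴ = 16/81)
T(-21)/((C(1, 3) + D(t(2, -3)))²) = ((11 - 21)/(2*(-1 - 21)))/((16/81 + 0)²) = ((½)*(-10)/(-22))/((16/81)²) = ((½)*(-1/22)*(-10))/(256/6561) = (5/22)*(6561/256) = 32805/5632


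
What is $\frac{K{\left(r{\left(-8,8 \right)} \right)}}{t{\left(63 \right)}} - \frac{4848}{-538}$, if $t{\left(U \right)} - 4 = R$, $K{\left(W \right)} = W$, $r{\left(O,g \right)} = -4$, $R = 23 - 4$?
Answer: $\frac{54676}{6187} \approx 8.8372$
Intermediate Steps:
$R = 19$
$t{\left(U \right)} = 23$ ($t{\left(U \right)} = 4 + 19 = 23$)
$\frac{K{\left(r{\left(-8,8 \right)} \right)}}{t{\left(63 \right)}} - \frac{4848}{-538} = - \frac{4}{23} - \frac{4848}{-538} = \left(-4\right) \frac{1}{23} - - \frac{2424}{269} = - \frac{4}{23} + \frac{2424}{269} = \frac{54676}{6187}$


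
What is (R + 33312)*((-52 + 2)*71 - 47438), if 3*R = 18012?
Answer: -2004644208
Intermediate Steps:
R = 6004 (R = (1/3)*18012 = 6004)
(R + 33312)*((-52 + 2)*71 - 47438) = (6004 + 33312)*((-52 + 2)*71 - 47438) = 39316*(-50*71 - 47438) = 39316*(-3550 - 47438) = 39316*(-50988) = -2004644208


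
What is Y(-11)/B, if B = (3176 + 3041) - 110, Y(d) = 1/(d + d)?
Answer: -1/134354 ≈ -7.4430e-6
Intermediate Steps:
Y(d) = 1/(2*d)
B = 6107 (B = 6217 - 110 = 6107)
Y(-11)/B = ((½)/(-11))/6107 = ((½)*(-1/11))*(1/6107) = -1/22*1/6107 = -1/134354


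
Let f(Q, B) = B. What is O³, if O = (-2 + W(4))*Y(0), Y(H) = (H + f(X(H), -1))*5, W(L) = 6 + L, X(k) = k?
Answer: -64000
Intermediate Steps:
Y(H) = -5 + 5*H (Y(H) = (H - 1)*5 = (-1 + H)*5 = -5 + 5*H)
O = -40 (O = (-2 + (6 + 4))*(-5 + 5*0) = (-2 + 10)*(-5 + 0) = 8*(-5) = -40)
O³ = (-40)³ = -64000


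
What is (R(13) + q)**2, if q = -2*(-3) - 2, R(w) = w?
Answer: 289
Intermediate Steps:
q = 4 (q = 6 - 2 = 4)
(R(13) + q)**2 = (13 + 4)**2 = 17**2 = 289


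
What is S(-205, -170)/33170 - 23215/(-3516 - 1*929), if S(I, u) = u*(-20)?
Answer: 15703091/2948813 ≈ 5.3252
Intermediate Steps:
S(I, u) = -20*u
S(-205, -170)/33170 - 23215/(-3516 - 1*929) = -20*(-170)/33170 - 23215/(-3516 - 1*929) = 3400*(1/33170) - 23215/(-3516 - 929) = 340/3317 - 23215/(-4445) = 340/3317 - 23215*(-1/4445) = 340/3317 + 4643/889 = 15703091/2948813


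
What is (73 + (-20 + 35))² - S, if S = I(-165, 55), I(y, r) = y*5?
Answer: 8569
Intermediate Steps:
I(y, r) = 5*y
S = -825 (S = 5*(-165) = -825)
(73 + (-20 + 35))² - S = (73 + (-20 + 35))² - 1*(-825) = (73 + 15)² + 825 = 88² + 825 = 7744 + 825 = 8569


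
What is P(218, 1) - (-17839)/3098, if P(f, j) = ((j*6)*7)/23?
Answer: 540413/71254 ≈ 7.5843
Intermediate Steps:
P(f, j) = 42*j/23 (P(f, j) = ((6*j)*7)*(1/23) = (42*j)*(1/23) = 42*j/23)
P(218, 1) - (-17839)/3098 = (42/23)*1 - (-17839)/3098 = 42/23 - (-17839)/3098 = 42/23 - 1*(-17839/3098) = 42/23 + 17839/3098 = 540413/71254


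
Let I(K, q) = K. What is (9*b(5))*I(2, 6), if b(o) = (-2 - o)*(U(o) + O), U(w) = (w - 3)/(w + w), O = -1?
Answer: 504/5 ≈ 100.80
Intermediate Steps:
U(w) = (-3 + w)/(2*w) (U(w) = (-3 + w)/((2*w)) = (-3 + w)*(1/(2*w)) = (-3 + w)/(2*w))
b(o) = (-1 + (-3 + o)/(2*o))*(-2 - o) (b(o) = (-2 - o)*((-3 + o)/(2*o) - 1) = (-2 - o)*(-1 + (-3 + o)/(2*o)) = (-1 + (-3 + o)/(2*o))*(-2 - o))
(9*b(5))*I(2, 6) = (9*(5/2 + (½)*5 + 3/5))*2 = (9*(5/2 + 5/2 + 3*(⅕)))*2 = (9*(5/2 + 5/2 + ⅗))*2 = (9*(28/5))*2 = (252/5)*2 = 504/5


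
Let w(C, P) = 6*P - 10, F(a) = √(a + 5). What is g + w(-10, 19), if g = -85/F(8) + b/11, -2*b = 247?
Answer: 2041/22 - 85*√13/13 ≈ 69.198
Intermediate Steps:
b = -247/2 (b = -½*247 = -247/2 ≈ -123.50)
F(a) = √(5 + a)
w(C, P) = -10 + 6*P
g = -247/22 - 85*√13/13 (g = -85/√(5 + 8) - 247/2/11 = -85*√13/13 - 247/2*1/11 = -85*√13/13 - 247/22 = -247/22 - 85*√13/13 ≈ -34.802)
g + w(-10, 19) = (-247/22 - 85*√13/13) + (-10 + 6*19) = (-247/22 - 85*√13/13) + (-10 + 114) = (-247/22 - 85*√13/13) + 104 = 2041/22 - 85*√13/13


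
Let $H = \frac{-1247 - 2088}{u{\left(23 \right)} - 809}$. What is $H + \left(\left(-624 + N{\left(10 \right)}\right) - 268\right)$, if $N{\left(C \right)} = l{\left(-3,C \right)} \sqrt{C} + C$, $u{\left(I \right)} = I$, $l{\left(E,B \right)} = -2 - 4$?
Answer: $- \frac{689917}{786} - 6 \sqrt{10} \approx -896.73$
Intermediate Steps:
$l{\left(E,B \right)} = -6$
$N{\left(C \right)} = C - 6 \sqrt{C}$ ($N{\left(C \right)} = - 6 \sqrt{C} + C = C - 6 \sqrt{C}$)
$H = \frac{3335}{786}$ ($H = \frac{-1247 - 2088}{23 - 809} = - \frac{3335}{-786} = \left(-3335\right) \left(- \frac{1}{786}\right) = \frac{3335}{786} \approx 4.243$)
$H + \left(\left(-624 + N{\left(10 \right)}\right) - 268\right) = \frac{3335}{786} - \left(882 + 6 \sqrt{10}\right) = - \frac{689917}{786} - 6 \sqrt{10}$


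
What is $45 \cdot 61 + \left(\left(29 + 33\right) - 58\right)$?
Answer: $2749$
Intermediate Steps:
$45 \cdot 61 + \left(\left(29 + 33\right) - 58\right) = 2745 + \left(62 - 58\right) = 2745 + 4 = 2749$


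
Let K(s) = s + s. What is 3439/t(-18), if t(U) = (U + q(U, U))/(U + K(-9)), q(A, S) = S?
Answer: 3439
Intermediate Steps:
K(s) = 2*s
t(U) = 2*U/(-18 + U) (t(U) = (U + U)/(U + 2*(-9)) = (2*U)/(U - 18) = (2*U)/(-18 + U) = 2*U/(-18 + U))
3439/t(-18) = 3439/((2*(-18)/(-18 - 18))) = 3439/((2*(-18)/(-36))) = 3439/((2*(-18)*(-1/36))) = 3439/1 = 3439*1 = 3439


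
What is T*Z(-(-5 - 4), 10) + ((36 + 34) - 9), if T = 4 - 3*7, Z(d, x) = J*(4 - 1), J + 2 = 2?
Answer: 61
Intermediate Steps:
J = 0 (J = -2 + 2 = 0)
Z(d, x) = 0 (Z(d, x) = 0*(4 - 1) = 0*3 = 0)
T = -17 (T = 4 - 21 = -17)
T*Z(-(-5 - 4), 10) + ((36 + 34) - 9) = -17*0 + ((36 + 34) - 9) = 0 + (70 - 9) = 0 + 61 = 61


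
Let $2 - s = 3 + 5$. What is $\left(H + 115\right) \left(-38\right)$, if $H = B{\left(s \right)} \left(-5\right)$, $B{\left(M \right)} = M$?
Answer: $-5510$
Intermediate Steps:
$s = -6$ ($s = 2 - \left(3 + 5\right) = 2 - 8 = -6$)
$H = 30$ ($H = \left(-6\right) \left(-5\right) = 30$)
$\left(H + 115\right) \left(-38\right) = \left(30 + 115\right) \left(-38\right) = 145 \left(-38\right) = -5510$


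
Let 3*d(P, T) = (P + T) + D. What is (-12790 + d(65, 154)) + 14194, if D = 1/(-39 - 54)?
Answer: 412082/279 ≈ 1477.0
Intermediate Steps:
D = -1/93 (D = 1/(-93) = -1/93 ≈ -0.010753)
d(P, T) = -1/279 + P/3 + T/3 (d(P, T) = ((P + T) - 1/93)/3 = (-1/93 + P + T)/3 = -1/279 + P/3 + T/3)
(-12790 + d(65, 154)) + 14194 = (-12790 + (-1/279 + (1/3)*65 + (1/3)*154)) + 14194 = (-12790 + (-1/279 + 65/3 + 154/3)) + 14194 = (-12790 + 20366/279) + 14194 = -3548044/279 + 14194 = 412082/279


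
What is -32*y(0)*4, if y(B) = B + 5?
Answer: -640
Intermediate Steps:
y(B) = 5 + B
-32*y(0)*4 = -32*(5 + 0)*4 = -32*5*4 = -160*4 = -640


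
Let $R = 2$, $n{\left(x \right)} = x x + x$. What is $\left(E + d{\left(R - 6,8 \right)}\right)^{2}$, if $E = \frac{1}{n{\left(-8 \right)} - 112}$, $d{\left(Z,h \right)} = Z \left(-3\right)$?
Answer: $\frac{450241}{3136} \approx 143.57$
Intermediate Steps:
$n{\left(x \right)} = x + x^{2}$ ($n{\left(x \right)} = x^{2} + x = x + x^{2}$)
$d{\left(Z,h \right)} = - 3 Z$
$E = - \frac{1}{56}$ ($E = \frac{1}{- 8 \left(1 - 8\right) - 112} = \frac{1}{\left(-8\right) \left(-7\right) - 112} = \frac{1}{56 - 112} = \frac{1}{-56} = - \frac{1}{56} \approx -0.017857$)
$\left(E + d{\left(R - 6,8 \right)}\right)^{2} = \left(- \frac{1}{56} - 3 \left(2 - 6\right)\right)^{2} = \left(- \frac{1}{56} - -12\right)^{2} = \left(- \frac{1}{56} + 12\right)^{2} = \left(\frac{671}{56}\right)^{2} = \frac{450241}{3136}$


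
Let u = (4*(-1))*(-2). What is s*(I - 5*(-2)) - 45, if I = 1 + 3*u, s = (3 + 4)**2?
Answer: 1670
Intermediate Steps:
u = 8 (u = -4*(-2) = 8)
s = 49 (s = 7**2 = 49)
I = 25 (I = 1 + 3*8 = 1 + 24 = 25)
s*(I - 5*(-2)) - 45 = 49*(25 - 5*(-2)) - 45 = 49*(25 + 10) - 45 = 49*35 - 45 = 1715 - 45 = 1670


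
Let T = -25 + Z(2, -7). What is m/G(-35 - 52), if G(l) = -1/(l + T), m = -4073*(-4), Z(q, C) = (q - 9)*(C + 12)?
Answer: 2394924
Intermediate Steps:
Z(q, C) = (-9 + q)*(12 + C)
m = 16292
T = -60 (T = -25 + (-108 - 9*(-7) + 12*2 - 7*2) = -25 + (-108 + 63 + 24 - 14) = -25 - 35 = -60)
G(l) = -1/(-60 + l) (G(l) = -1/(l - 60) = -1/(-60 + l))
m/G(-35 - 52) = 16292/((-1/(-60 + (-35 - 52)))) = 16292/((-1/(-60 - 87))) = 16292/((-1/(-147))) = 16292/((-1*(-1/147))) = 16292/(1/147) = 16292*147 = 2394924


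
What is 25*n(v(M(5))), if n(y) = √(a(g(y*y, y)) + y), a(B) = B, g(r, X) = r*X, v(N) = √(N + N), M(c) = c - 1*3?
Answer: 25*√10 ≈ 79.057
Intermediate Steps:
M(c) = -3 + c (M(c) = c - 3 = -3 + c)
v(N) = √2*√N (v(N) = √(2*N) = √2*√N)
g(r, X) = X*r
n(y) = √(y + y³) (n(y) = √(y*(y*y) + y) = √(y*y² + y) = √(y³ + y) = √(y + y³))
25*n(v(M(5))) = 25*√(√2*√(-3 + 5) + (√2*√(-3 + 5))³) = 25*√(√2*√2 + (√2*√2)³) = 25*√(2 + 2³) = 25*√(2 + 8) = 25*√10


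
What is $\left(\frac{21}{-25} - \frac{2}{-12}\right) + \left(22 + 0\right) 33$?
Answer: $\frac{108799}{150} \approx 725.33$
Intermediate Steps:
$\left(\frac{21}{-25} - \frac{2}{-12}\right) + \left(22 + 0\right) 33 = \left(21 \left(- \frac{1}{25}\right) - - \frac{1}{6}\right) + 22 \cdot 33 = \left(- \frac{21}{25} + \frac{1}{6}\right) + 726 = - \frac{101}{150} + 726 = \frac{108799}{150}$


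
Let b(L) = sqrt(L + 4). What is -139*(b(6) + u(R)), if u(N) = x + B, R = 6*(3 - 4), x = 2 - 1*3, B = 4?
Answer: -417 - 139*sqrt(10) ≈ -856.56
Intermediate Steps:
x = -1 (x = 2 - 3 = -1)
R = -6 (R = 6*(-1) = -6)
b(L) = sqrt(4 + L)
u(N) = 3 (u(N) = -1 + 4 = 3)
-139*(b(6) + u(R)) = -139*(sqrt(4 + 6) + 3) = -139*(sqrt(10) + 3) = -139*(3 + sqrt(10)) = -417 - 139*sqrt(10)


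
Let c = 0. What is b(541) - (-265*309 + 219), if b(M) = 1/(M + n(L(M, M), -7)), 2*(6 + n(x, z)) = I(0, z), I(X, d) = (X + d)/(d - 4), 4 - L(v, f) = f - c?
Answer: 961780504/11777 ≈ 81666.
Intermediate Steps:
L(v, f) = 4 - f (L(v, f) = 4 - (f - 1*0) = 4 - (f + 0) = 4 - f)
I(X, d) = (X + d)/(-4 + d)
n(x, z) = -6 + z/(2*(-4 + z)) (n(x, z) = -6 + ((0 + z)/(-4 + z))/2 = -6 + (z/(-4 + z))/2 = -6 + z/(2*(-4 + z)))
b(M) = 1/(-125/22 + M) (b(M) = 1/(M + (48 - 11*(-7))/(2*(-4 - 7))) = 1/(M + (½)*(48 + 77)/(-11)) = 1/(M + (½)*(-1/11)*125) = 1/(M - 125/22) = 1/(-125/22 + M))
b(541) - (-265*309 + 219) = 22/(-125 + 22*541) - (-265*309 + 219) = 22/(-125 + 11902) - (-81885 + 219) = 22/11777 - 1*(-81666) = 22*(1/11777) + 81666 = 22/11777 + 81666 = 961780504/11777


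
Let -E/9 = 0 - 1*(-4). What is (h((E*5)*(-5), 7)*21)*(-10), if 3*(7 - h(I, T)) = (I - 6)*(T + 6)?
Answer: 812070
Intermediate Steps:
E = -36 (E = -9*(0 - 1*(-4)) = -9*(0 + 4) = -9*4 = -36)
h(I, T) = 7 - (-6 + I)*(6 + T)/3 (h(I, T) = 7 - (I - 6)*(T + 6)/3 = 7 - (-6 + I)*(6 + T)/3)
(h((E*5)*(-5), 7)*21)*(-10) = ((19 - 2*(-36*5)*(-5) + 2*7 - ⅓*-36*5*(-5)*7)*21)*(-10) = ((19 - (-360)*(-5) + 14 - ⅓*(-180*(-5))*7)*21)*(-10) = ((19 - 2*900 + 14 - ⅓*900*7)*21)*(-10) = ((19 - 1800 + 14 - 2100)*21)*(-10) = -3867*21*(-10) = -81207*(-10) = 812070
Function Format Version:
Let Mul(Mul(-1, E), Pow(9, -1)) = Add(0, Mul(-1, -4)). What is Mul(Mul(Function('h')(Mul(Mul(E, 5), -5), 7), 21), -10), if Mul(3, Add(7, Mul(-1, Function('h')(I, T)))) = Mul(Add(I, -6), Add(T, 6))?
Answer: 812070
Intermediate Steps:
E = -36 (E = Mul(-9, Add(0, Mul(-1, -4))) = Mul(-9, Add(0, 4)) = Mul(-9, 4) = -36)
Function('h')(I, T) = Add(7, Mul(Rational(-1, 3), Add(-6, I), Add(6, T))) (Function('h')(I, T) = Add(7, Mul(Rational(-1, 3), Mul(Add(I, -6), Add(T, 6)))) = Add(7, Mul(Rational(-1, 3), Mul(Add(-6, I), Add(6, T)))) = Add(7, Mul(Rational(-1, 3), Add(-6, I), Add(6, T))))
Mul(Mul(Function('h')(Mul(Mul(E, 5), -5), 7), 21), -10) = Mul(Mul(Add(19, Mul(-2, Mul(Mul(-36, 5), -5)), Mul(2, 7), Mul(Rational(-1, 3), Mul(Mul(-36, 5), -5), 7)), 21), -10) = Mul(Mul(Add(19, Mul(-2, Mul(-180, -5)), 14, Mul(Rational(-1, 3), Mul(-180, -5), 7)), 21), -10) = Mul(Mul(Add(19, Mul(-2, 900), 14, Mul(Rational(-1, 3), 900, 7)), 21), -10) = Mul(Mul(Add(19, -1800, 14, -2100), 21), -10) = Mul(Mul(-3867, 21), -10) = Mul(-81207, -10) = 812070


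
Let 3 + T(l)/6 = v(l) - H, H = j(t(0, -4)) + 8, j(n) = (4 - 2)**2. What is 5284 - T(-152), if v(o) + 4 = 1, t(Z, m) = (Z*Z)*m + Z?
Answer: 5392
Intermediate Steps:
t(Z, m) = Z + m*Z**2 (t(Z, m) = Z**2*m + Z = m*Z**2 + Z = Z + m*Z**2)
j(n) = 4 (j(n) = 2**2 = 4)
v(o) = -3 (v(o) = -4 + 1 = -3)
H = 12 (H = 4 + 8 = 12)
T(l) = -108 (T(l) = -18 + 6*(-3 - 1*12) = -18 + 6*(-3 - 12) = -18 + 6*(-15) = -18 - 90 = -108)
5284 - T(-152) = 5284 - 1*(-108) = 5284 + 108 = 5392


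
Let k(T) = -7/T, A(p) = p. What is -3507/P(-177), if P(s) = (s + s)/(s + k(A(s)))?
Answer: -18307709/10443 ≈ -1753.1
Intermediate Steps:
P(s) = 2*s/(s - 7/s) (P(s) = (s + s)/(s - 7/s) = (2*s)/(s - 7/s) = 2*s/(s - 7/s))
-3507/P(-177) = -3507/(2*(-177)²/(-7 + (-177)²)) = -3507/(2*31329/(-7 + 31329)) = -3507/(2*31329/31322) = -3507/(2*31329*(1/31322)) = -3507/31329/15661 = -3507*15661/31329 = -18307709/10443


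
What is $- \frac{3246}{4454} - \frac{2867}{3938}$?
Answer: $- \frac{12776183}{8769926} \approx -1.4568$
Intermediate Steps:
$- \frac{3246}{4454} - \frac{2867}{3938} = \left(-3246\right) \frac{1}{4454} - \frac{2867}{3938} = - \frac{1623}{2227} - \frac{2867}{3938} = - \frac{12776183}{8769926}$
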